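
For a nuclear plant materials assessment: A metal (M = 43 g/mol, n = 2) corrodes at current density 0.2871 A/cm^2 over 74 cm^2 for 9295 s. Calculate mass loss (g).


Apply Faraday's law: m = i*A*t*M / (n*F)
Total charge passed Q = i*A*t = 0.2871*74*9295 = 197475.993 C
m = Q*M/(n*F) = 197475.993*43/(2*96485) = 44.00408 g

44.00408 g


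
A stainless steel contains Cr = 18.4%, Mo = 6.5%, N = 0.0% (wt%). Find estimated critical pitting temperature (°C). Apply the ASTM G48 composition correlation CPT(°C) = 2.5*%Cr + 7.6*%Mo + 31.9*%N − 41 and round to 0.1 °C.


Apply the ASTM G48 empirical CPT estimate: CPT(°C) = 2.5*%Cr + 7.6*%Mo + 31.9*%N − 41
2.5*18.4 = 46; 7.6*6.5 = 49.4; 31.9*0.0 = 0
CPT = 46 + 49.4 + 0 − 41 = 54.4 °C
Rounded to 0.1 °C: CPT ≈ 54.4 °C

54.4 °C


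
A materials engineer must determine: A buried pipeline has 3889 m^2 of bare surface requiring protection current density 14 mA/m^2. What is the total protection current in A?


I = area * current density, then convert mA → A (÷1000)
I = 3889 * 14 / 1000 = 54.45 A

54.45 A


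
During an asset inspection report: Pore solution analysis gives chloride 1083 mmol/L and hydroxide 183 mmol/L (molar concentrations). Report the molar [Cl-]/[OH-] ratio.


Threshold parameter = [Cl-] / [OH-] (molar basis; both in mmol/L, so units cancel)
Ratio = 1083 / 183 = 5.92

5.92


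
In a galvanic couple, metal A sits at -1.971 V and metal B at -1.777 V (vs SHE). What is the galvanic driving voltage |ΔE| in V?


Driving voltage is the absolute potential difference.
|ΔE| = |-1.971 − (-1.777)| = 0.194 V

0.194 V


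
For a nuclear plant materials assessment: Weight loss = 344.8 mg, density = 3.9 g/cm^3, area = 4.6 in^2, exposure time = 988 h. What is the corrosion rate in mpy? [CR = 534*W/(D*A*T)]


Apply the mpy weight-loss relation: CR = 534 * W / (D * A * T)
Numerator: 534 * 344.8 = 184123.2
Denominator: 3.9 * 4.6 * 988 = 17724.72
CR = 184123.2 / 17724.72 = 10.38793 mpy

10.38793 mpy


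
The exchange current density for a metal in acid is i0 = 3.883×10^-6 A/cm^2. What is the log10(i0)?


i0 = 3.883×10^-6 A/cm^2
log10(i0) = -5.411

-5.411


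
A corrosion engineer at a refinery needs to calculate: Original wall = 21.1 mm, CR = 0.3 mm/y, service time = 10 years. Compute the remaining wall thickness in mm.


Remaining wall = original − CR × time
t = 21.1 − 0.3*10 = 21.1 − 3.0 = 18.1 mm

18.1 mm


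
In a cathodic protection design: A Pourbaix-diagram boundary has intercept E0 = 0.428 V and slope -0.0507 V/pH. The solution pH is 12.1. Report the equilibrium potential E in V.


Apply the Pourbaix line equation: E = E0 + slope*pH
E = 0.428 + (-0.0507)*12.1 = 0.428 + (-0.61347) = -0.18547 V
Rounded to 4 decimal places: E = -0.1855 V

-0.1855 V


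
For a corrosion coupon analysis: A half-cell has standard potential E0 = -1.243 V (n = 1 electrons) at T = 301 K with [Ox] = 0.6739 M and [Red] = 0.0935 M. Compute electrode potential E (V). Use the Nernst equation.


Apply the Nernst equation: E = E0 + (RT/nF)*ln([Ox]/[Red])
Step 1: RT/nF = 8.314*301/(1*96485) = 0.02593682 V
Step 2: [Ox]/[Red] = 0.6739/0.0935 = 7.207487
Step 3: ln(7.207487) = 1.97512
Step 4: correction = 0.02593682 * 1.97512 = 0.051 V
E = -1.243 + 0.051 = -1.192 V

-1.192 V


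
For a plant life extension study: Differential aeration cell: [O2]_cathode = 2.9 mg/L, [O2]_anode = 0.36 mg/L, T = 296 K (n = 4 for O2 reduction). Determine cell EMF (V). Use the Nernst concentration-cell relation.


Apply the Nernst concentration-cell relation: E = (RT/nF)*ln(C_cathode/C_anode)
RT/nF = 8.314*296/(4*96485) = 0.00637649 V
ln(2.9/0.36) = 2.08636
E = 0.00637649 * 2.08636 = 0.0133 V

0.0133 V


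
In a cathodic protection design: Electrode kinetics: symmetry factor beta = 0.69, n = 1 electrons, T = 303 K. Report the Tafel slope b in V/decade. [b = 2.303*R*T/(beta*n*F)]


Apply the Tafel slope relation: b = 2.303*R*T/(beta*n*F)
Numerator: 2.303 * 8.314 * 303 = 5801.58
Denominator: 0.69 * 1 * 96485 = 66574.65
b = 5801.58 / 66574.65 = 0.087 V/decade

0.087 V/decade


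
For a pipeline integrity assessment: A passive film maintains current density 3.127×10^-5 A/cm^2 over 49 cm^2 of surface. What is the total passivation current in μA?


I = i_pass * A, then convert A → μA (×10^6)
I = 3.127×10^-5 * 49 * 10^6 = 1532.23 μA

1532.23 μA


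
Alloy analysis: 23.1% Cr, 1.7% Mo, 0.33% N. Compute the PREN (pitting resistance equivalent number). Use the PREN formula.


Apply the PREN formula: PREN = Cr + 3.3*Mo + 16*N
PREN = 23.1 + 3.3*1.7 + 16*0.33
PREN = 23.1 + 5.61 + 5.28 = 33.99

33.99


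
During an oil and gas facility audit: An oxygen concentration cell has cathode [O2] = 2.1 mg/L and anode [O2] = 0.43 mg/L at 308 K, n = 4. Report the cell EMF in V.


Apply the Nernst concentration-cell relation: E = (RT/nF)*ln(C_cathode/C_anode)
RT/nF = 8.314*308/(4*96485) = 0.006635 V
ln(2.1/0.43) = 1.58591
E = 0.006635 * 1.58591 = 0.01052 V

0.01052 V


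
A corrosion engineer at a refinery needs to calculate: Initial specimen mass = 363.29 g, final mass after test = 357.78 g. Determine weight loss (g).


Weight loss = initial − final
WL = 363.29 − 357.78 = 5.51 g

5.51 g


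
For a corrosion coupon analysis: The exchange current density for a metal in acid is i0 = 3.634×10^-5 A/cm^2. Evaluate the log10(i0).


i0 = 3.634×10^-5 A/cm^2
log10(i0) = -4.44

-4.44


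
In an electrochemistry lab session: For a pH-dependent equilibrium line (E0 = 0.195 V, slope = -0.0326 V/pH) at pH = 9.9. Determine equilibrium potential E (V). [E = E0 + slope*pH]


Apply the Pourbaix line equation: E = E0 + slope*pH
E = 0.195 + (-0.0326)*9.9 = 0.195 + (-0.32274) = -0.12774 V
Rounded to 3 decimal places: E = -0.128 V

-0.128 V


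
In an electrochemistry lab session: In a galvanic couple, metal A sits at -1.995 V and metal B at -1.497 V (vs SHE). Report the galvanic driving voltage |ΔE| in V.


Driving voltage is the absolute potential difference.
|ΔE| = |-1.995 − (-1.497)| = 0.498 V

0.498 V


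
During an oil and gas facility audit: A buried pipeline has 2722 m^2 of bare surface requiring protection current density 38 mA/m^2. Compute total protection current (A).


I = area * current density, then convert mA → A (÷1000)
I = 2722 * 38 / 1000 = 103.44 A

103.44 A


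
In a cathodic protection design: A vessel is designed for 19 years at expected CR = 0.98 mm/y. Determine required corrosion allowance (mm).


Corrosion allowance = CR × design life
CA = 0.98 * 19 = 18.62 mm

18.62 mm


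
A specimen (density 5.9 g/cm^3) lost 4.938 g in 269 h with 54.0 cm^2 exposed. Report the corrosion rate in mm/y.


Apply the mm/y weight-loss relation: CR = 87600 * W / (D * A * T)
Numerator: 87600 * 4.938 = 432568.8
Denominator: 5.9 * 54.0 * 269 = 85703.4
CR = 432568.8 / 85703.4 = 5.047277 mm/y

5.047277 mm/y


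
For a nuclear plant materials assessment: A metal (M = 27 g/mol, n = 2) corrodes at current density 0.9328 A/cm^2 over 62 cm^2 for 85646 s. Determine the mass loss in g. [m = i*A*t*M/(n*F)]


Apply Faraday's law: m = i*A*t*M / (n*F)
Total charge passed Q = i*A*t = 0.9328*62*85646 = 4953216.5056 C
m = Q*M/(n*F) = 4953216.5056*27/(2*96485) = 693.04475 g

693.04475 g


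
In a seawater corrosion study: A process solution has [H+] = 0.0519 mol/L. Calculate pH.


pH = −log10[H+]
pH = −log10(0.0519) = 1.28

1.28


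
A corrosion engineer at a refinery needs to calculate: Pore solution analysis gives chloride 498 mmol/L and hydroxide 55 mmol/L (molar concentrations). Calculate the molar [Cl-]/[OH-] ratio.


Threshold parameter = [Cl-] / [OH-] (molar basis; both in mmol/L, so units cancel)
Ratio = 498 / 55 = 9.05

9.05


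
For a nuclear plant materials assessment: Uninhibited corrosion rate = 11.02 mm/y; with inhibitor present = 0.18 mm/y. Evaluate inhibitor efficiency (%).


Apply the inhibitor-efficiency definition: IE = (CR_blank − CR_inh)/CR_blank × 100
IE = (11.02 − 0.18) / 11.02 × 100
IE = 10.84 / 11.02 × 100 = 98.4 %

98.4 %


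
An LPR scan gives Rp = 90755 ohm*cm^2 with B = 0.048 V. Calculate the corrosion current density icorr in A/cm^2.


Apply the Stern-Geary relation: icorr = B / Rp
icorr = 0.048 / 90755 = 5.289×10^-7 A/cm^2

5.289×10^-7 A/cm^2


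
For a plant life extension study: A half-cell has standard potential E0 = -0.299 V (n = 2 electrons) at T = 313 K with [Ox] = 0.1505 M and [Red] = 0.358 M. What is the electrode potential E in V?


Apply the Nernst equation: E = E0 + (RT/nF)*ln([Ox]/[Red])
Step 1: RT/nF = 8.314*313/(2*96485) = 0.01348542 V
Step 2: [Ox]/[Red] = 0.1505/0.358 = 0.420391
Step 3: ln(0.420391) = -0.86657
Step 4: correction = 0.01348542 * -0.86657 = -0.012 V
E = -0.299 + -0.012 = -0.311 V

-0.311 V


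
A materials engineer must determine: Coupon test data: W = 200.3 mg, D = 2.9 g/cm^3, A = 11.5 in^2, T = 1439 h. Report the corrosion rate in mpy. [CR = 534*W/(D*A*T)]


Apply the mpy weight-loss relation: CR = 534 * W / (D * A * T)
Numerator: 534 * 200.3 = 106960.2
Denominator: 2.9 * 11.5 * 1439 = 47990.65
CR = 106960.2 / 47990.65 = 2.229 mpy

2.229 mpy


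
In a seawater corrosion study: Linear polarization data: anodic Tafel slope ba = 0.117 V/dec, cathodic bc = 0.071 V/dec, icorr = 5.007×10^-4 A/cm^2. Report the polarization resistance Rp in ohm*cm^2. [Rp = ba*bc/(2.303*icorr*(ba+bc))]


Apply the Stern-Geary equation: Rp = ba*bc / (2.303*icorr*(ba+bc))
ba*bc = 0.117*0.071 = 0.008307
ba+bc = 0.188; 2.303*icorr*(ba+bc) = 2.303*5.007×10^-4*0.188 = 2.1678507×10^-4
Rp = 0.008307 / 2.1678507×10^-4 = 38.32 ohm*cm^2

38.32 ohm*cm^2


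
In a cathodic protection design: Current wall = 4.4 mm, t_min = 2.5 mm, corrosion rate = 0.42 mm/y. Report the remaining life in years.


Apply the remaining-life relation: RL = (t_current − t_min) / CR
RL = (4.4 − 2.5) / 0.42 = 1.9 / 0.42 = 4.5 years

4.5 years


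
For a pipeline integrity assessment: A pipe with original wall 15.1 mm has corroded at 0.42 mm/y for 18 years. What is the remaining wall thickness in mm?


Remaining wall = original − CR × time
t = 15.1 − 0.42*18 = 15.1 − 7.56 = 7.54 mm

7.54 mm


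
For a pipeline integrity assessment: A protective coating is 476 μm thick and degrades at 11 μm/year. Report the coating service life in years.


Service life = thickness / degradation rate
Life = 476 / 11 = 43.3 years

43.3 years


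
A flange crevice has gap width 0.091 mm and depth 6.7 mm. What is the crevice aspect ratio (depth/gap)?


Aspect ratio = depth / gap
Ratio = 6.7 / 0.091 = 73.6

73.6


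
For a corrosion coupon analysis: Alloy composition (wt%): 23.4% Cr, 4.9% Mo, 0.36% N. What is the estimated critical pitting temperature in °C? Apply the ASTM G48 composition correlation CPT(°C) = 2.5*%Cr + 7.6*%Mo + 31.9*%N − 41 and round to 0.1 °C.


Apply the ASTM G48 empirical CPT estimate: CPT(°C) = 2.5*%Cr + 7.6*%Mo + 31.9*%N − 41
2.5*23.4 = 58.5; 7.6*4.9 = 37.24; 31.9*0.36 = 11.484
CPT = 58.5 + 37.24 + 11.484 − 41 = 66.224 °C
Rounded to 0.1 °C: CPT ≈ 66.2 °C

66.2 °C


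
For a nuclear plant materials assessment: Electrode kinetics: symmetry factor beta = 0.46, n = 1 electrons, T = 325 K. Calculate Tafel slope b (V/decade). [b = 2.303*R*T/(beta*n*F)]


Apply the Tafel slope relation: b = 2.303*R*T/(beta*n*F)
Numerator: 2.303 * 8.314 * 325 = 6222.82
Denominator: 0.46 * 1 * 96485 = 44383.1
b = 6222.82 / 44383.1 = 0.1402 V/decade

0.1402 V/decade


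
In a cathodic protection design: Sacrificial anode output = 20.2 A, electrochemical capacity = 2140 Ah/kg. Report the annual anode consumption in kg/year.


Annual consumption = current * hours per year / capacity
Rate = 20.2 * 8760 / 2140 = 82.7 kg/year

82.7 kg/year


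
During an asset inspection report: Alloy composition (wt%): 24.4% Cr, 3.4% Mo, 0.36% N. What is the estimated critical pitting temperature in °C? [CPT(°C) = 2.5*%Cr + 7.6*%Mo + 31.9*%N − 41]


Apply the ASTM G48 empirical CPT estimate: CPT(°C) = 2.5*%Cr + 7.6*%Mo + 31.9*%N − 41
2.5*24.4 = 61; 7.6*3.4 = 25.84; 31.9*0.36 = 11.484
CPT = 61 + 25.84 + 11.484 − 41 = 57.324 °C
Rounded to 0.1 °C: CPT ≈ 57.3 °C

57.3 °C


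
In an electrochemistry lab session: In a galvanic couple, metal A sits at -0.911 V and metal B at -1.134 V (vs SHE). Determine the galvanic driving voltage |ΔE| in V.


Driving voltage is the absolute potential difference.
|ΔE| = |-0.911 − (-1.134)| = 0.223 V

0.223 V


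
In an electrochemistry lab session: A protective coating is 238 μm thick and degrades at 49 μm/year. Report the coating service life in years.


Service life = thickness / degradation rate
Life = 238 / 49 = 4.9 years

4.9 years


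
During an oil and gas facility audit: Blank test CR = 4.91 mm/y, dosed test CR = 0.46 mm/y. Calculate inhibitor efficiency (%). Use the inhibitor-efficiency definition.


Apply the inhibitor-efficiency definition: IE = (CR_blank − CR_inh)/CR_blank × 100
IE = (4.91 − 0.46) / 4.91 × 100
IE = 4.45 / 4.91 × 100 = 90.6 %

90.6 %


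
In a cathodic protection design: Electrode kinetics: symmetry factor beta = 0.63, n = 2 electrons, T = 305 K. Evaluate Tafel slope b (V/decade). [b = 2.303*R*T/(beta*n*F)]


Apply the Tafel slope relation: b = 2.303*R*T/(beta*n*F)
Numerator: 2.303 * 8.314 * 305 = 5839.88
Denominator: 0.63 * 2 * 96485 = 121571.1
b = 5839.88 / 121571.1 = 0.048 V/decade

0.048 V/decade


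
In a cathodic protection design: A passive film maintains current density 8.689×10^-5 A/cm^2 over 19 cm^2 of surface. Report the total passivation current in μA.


I = i_pass * A, then convert A → μA (×10^6)
I = 8.689×10^-5 * 19 * 10^6 = 1650.91 μA

1650.91 μA


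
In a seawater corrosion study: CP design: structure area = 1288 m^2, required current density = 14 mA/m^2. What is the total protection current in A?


I = area * current density, then convert mA → A (÷1000)
I = 1288 * 14 / 1000 = 18.03 A

18.03 A


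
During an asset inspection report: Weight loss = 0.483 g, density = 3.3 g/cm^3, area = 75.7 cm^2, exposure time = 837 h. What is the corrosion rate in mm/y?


Apply the mm/y weight-loss relation: CR = 87600 * W / (D * A * T)
Numerator: 87600 * 0.483 = 42310.8
Denominator: 3.3 * 75.7 * 837 = 209090.97
CR = 42310.8 / 209090.97 = 0.2024 mm/y

0.2024 mm/y


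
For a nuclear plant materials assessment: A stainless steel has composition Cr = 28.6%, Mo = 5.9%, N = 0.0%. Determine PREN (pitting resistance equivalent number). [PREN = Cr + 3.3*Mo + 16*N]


Apply the PREN formula: PREN = Cr + 3.3*Mo + 16*N
PREN = 28.6 + 3.3*5.9 + 16*0.0
PREN = 28.6 + 19.47 + 0.0 = 48.07

48.07


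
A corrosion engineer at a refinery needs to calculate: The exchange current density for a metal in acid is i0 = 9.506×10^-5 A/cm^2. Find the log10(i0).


i0 = 9.506×10^-5 A/cm^2
log10(i0) = -4.022

-4.022


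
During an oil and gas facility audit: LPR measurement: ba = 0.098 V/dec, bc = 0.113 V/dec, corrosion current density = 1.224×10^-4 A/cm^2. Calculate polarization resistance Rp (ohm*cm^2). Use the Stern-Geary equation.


Apply the Stern-Geary equation: Rp = ba*bc / (2.303*icorr*(ba+bc))
ba*bc = 0.098*0.113 = 0.011074
ba+bc = 0.211; 2.303*icorr*(ba+bc) = 2.303*1.224×10^-4*0.211 = 5.9478199×10^-5
Rp = 0.011074 / 5.9478199×10^-5 = 186.2 ohm*cm^2

186.2 ohm*cm^2


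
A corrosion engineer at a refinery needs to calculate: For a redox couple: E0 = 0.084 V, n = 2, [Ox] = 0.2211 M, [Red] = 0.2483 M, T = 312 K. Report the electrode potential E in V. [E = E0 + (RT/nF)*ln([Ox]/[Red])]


Apply the Nernst equation: E = E0 + (RT/nF)*ln([Ox]/[Red])
Step 1: RT/nF = 8.314*312/(2*96485) = 0.01344234 V
Step 2: [Ox]/[Red] = 0.2211/0.2483 = 0.890455
Step 3: ln(0.890455) = -0.116023
Step 4: correction = 0.01344234 * -0.116023 = -0.0016 V
E = 0.084 + -0.0016 = 0.0824 V

0.0824 V


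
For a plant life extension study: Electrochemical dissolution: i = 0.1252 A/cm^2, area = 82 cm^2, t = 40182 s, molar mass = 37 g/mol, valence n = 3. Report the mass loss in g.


Apply Faraday's law: m = i*A*t*M / (n*F)
Total charge passed Q = i*A*t = 0.1252*82*40182 = 412524.4848 C
m = Q*M/(n*F) = 412524.4848*37/(3*96485) = 52.7315 g

52.7315 g


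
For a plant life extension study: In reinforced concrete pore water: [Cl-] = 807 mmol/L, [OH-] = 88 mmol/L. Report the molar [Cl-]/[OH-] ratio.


Threshold parameter = [Cl-] / [OH-] (molar basis; both in mmol/L, so units cancel)
Ratio = 807 / 88 = 9.17

9.17


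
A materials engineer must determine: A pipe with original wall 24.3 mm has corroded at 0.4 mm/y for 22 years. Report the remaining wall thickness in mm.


Remaining wall = original − CR × time
t = 24.3 − 0.4*22 = 24.3 − 8.8 = 15.5 mm

15.5 mm


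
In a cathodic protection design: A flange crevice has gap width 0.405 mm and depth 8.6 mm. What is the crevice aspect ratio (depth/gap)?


Aspect ratio = depth / gap
Ratio = 8.6 / 0.405 = 21.2

21.2


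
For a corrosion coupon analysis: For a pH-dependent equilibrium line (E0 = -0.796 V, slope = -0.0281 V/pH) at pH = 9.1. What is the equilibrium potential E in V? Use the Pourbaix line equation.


Apply the Pourbaix line equation: E = E0 + slope*pH
E = -0.796 + (-0.0281)*9.1 = -0.796 + (-0.25571) = -1.05171 V
Rounded to 4 decimal places: E = -1.0517 V

-1.0517 V


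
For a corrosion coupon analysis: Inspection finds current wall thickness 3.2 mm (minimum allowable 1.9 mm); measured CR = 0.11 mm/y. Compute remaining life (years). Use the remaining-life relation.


Apply the remaining-life relation: RL = (t_current − t_min) / CR
RL = (3.2 − 1.9) / 0.11 = 1.3 / 0.11 = 11.8 years

11.8 years


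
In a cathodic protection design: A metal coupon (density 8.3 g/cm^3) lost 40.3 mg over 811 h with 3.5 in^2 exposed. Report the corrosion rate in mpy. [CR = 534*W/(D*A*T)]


Apply the mpy weight-loss relation: CR = 534 * W / (D * A * T)
Numerator: 534 * 40.3 = 21520.2
Denominator: 8.3 * 3.5 * 811 = 23559.55
CR = 21520.2 / 23559.55 = 0.9134 mpy

0.9134 mpy


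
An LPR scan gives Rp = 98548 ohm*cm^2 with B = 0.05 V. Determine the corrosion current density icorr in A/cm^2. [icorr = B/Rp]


Apply the Stern-Geary relation: icorr = B / Rp
icorr = 0.05 / 98548 = 5.074×10^-7 A/cm^2

5.074×10^-7 A/cm^2


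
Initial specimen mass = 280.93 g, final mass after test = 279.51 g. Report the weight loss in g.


Weight loss = initial − final
WL = 280.93 − 279.51 = 1.42 g

1.42 g


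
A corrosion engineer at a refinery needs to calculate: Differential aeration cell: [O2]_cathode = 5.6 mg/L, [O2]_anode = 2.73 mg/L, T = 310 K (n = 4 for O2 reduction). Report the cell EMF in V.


Apply the Nernst concentration-cell relation: E = (RT/nF)*ln(C_cathode/C_anode)
RT/nF = 8.314*310/(4*96485) = 0.00667808 V
ln(5.6/2.73) = 0.71846
E = 0.00667808 * 0.71846 = 0.0048 V

0.0048 V


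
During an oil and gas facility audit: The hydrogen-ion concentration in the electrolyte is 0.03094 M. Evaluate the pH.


pH = −log10[H+]
pH = −log10(0.03094) = 1.51

1.51


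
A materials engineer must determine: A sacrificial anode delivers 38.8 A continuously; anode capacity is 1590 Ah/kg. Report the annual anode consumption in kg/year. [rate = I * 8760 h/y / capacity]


Annual consumption = current * hours per year / capacity
Rate = 38.8 * 8760 / 1590 = 213.8 kg/year

213.8 kg/year


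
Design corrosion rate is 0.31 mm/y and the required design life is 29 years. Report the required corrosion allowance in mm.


Corrosion allowance = CR × design life
CA = 0.31 * 29 = 8.99 mm

8.99 mm


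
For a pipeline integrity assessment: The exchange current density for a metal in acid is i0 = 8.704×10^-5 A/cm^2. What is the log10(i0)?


i0 = 8.704×10^-5 A/cm^2
log10(i0) = -4.06

-4.06


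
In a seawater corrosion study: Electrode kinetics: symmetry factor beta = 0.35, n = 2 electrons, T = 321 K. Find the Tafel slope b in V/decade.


Apply the Tafel slope relation: b = 2.303*R*T/(beta*n*F)
Numerator: 2.303 * 8.314 * 321 = 6146.23
Denominator: 0.35 * 2 * 96485 = 67539.5
b = 6146.23 / 67539.5 = 0.091 V/decade

0.091 V/decade


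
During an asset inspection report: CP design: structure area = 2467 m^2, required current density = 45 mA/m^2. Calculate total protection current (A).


I = area * current density, then convert mA → A (÷1000)
I = 2467 * 45 / 1000 = 111.02 A

111.02 A


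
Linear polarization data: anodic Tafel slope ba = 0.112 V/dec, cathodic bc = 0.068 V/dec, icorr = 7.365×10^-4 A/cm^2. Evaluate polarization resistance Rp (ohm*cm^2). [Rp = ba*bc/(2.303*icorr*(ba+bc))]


Apply the Stern-Geary equation: Rp = ba*bc / (2.303*icorr*(ba+bc))
ba*bc = 0.112*0.068 = 0.007616
ba+bc = 0.18; 2.303*icorr*(ba+bc) = 2.303*7.365×10^-4*0.18 = 3.0530871×10^-4
Rp = 0.007616 / 3.0530871×10^-4 = 24.95 ohm*cm^2

24.95 ohm*cm^2


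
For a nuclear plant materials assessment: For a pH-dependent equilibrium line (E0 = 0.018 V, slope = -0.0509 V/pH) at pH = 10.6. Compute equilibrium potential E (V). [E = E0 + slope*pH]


Apply the Pourbaix line equation: E = E0 + slope*pH
E = 0.018 + (-0.0509)*10.6 = 0.018 + (-0.53954) = -0.52154 V
Rounded to 4 decimal places: E = -0.5215 V

-0.5215 V


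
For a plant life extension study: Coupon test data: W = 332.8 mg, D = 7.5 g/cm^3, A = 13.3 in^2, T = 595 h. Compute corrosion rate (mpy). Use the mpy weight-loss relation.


Apply the mpy weight-loss relation: CR = 534 * W / (D * A * T)
Numerator: 534 * 332.8 = 177715.2
Denominator: 7.5 * 13.3 * 595 = 59351.25
CR = 177715.2 / 59351.25 = 2.994 mpy

2.994 mpy


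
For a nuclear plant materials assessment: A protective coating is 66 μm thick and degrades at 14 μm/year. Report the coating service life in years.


Service life = thickness / degradation rate
Life = 66 / 14 = 4.7 years

4.7 years


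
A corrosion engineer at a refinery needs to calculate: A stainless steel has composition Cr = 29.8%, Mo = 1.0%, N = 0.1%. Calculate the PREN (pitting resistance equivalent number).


Apply the PREN formula: PREN = Cr + 3.3*Mo + 16*N
PREN = 29.8 + 3.3*1.0 + 16*0.1
PREN = 29.8 + 3.3 + 1.6 = 34.7

34.7


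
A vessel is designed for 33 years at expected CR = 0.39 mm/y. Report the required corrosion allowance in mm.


Corrosion allowance = CR × design life
CA = 0.39 * 33 = 12.87 mm

12.87 mm


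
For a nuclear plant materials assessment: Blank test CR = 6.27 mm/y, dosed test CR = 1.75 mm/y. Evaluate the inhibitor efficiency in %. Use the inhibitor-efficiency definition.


Apply the inhibitor-efficiency definition: IE = (CR_blank − CR_inh)/CR_blank × 100
IE = (6.27 − 1.75) / 6.27 × 100
IE = 4.52 / 6.27 × 100 = 72.1 %

72.1 %


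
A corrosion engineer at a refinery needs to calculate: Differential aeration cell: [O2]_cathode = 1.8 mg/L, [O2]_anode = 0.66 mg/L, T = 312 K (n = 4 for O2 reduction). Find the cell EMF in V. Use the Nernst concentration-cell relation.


Apply the Nernst concentration-cell relation: E = (RT/nF)*ln(C_cathode/C_anode)
RT/nF = 8.314*312/(4*96485) = 0.00672117 V
ln(1.8/0.66) = 1.0033
E = 0.00672117 * 1.0033 = 0.00674 V

0.00674 V


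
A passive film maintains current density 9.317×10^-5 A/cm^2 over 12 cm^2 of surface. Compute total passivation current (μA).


I = i_pass * A, then convert A → μA (×10^6)
I = 9.317×10^-5 * 12 * 10^6 = 1118.04 μA

1118.04 μA


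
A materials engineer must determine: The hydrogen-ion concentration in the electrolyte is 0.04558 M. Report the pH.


pH = −log10[H+]
pH = −log10(0.04558) = 1.34

1.34


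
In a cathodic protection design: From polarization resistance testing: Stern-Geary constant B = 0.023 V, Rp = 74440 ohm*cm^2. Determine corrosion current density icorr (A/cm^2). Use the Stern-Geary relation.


Apply the Stern-Geary relation: icorr = B / Rp
icorr = 0.023 / 74440 = 3.09×10^-7 A/cm^2

3.09×10^-7 A/cm^2


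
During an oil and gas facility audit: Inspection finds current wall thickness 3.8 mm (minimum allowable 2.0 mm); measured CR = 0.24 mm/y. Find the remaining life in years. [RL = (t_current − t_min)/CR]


Apply the remaining-life relation: RL = (t_current − t_min) / CR
RL = (3.8 − 2.0) / 0.24 = 1.8 / 0.24 = 7.5 years

7.5 years


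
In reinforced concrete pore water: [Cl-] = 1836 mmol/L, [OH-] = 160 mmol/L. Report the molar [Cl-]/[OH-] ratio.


Threshold parameter = [Cl-] / [OH-] (molar basis; both in mmol/L, so units cancel)
Ratio = 1836 / 160 = 11.48

11.48


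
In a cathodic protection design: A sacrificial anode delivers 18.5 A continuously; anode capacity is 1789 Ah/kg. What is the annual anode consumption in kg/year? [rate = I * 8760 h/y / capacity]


Annual consumption = current * hours per year / capacity
Rate = 18.5 * 8760 / 1789 = 90.6 kg/year

90.6 kg/year


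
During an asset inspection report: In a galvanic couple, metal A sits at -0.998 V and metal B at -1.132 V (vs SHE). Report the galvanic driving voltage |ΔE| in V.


Driving voltage is the absolute potential difference.
|ΔE| = |-0.998 − (-1.132)| = 0.134 V

0.134 V


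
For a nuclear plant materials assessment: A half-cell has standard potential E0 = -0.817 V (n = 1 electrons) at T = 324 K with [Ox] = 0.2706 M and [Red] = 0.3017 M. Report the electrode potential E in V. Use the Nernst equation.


Apply the Nernst equation: E = E0 + (RT/nF)*ln([Ox]/[Red])
Step 1: RT/nF = 8.314*324/(1*96485) = 0.0279187 V
Step 2: [Ox]/[Red] = 0.2706/0.3017 = 0.896917
Step 3: ln(0.896917) = -0.108792
Step 4: correction = 0.0279187 * -0.108792 = -0.003 V
E = -0.817 + -0.003 = -0.82 V

-0.82 V


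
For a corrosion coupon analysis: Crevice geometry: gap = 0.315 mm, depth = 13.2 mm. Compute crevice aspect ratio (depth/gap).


Aspect ratio = depth / gap
Ratio = 13.2 / 0.315 = 41.9

41.9


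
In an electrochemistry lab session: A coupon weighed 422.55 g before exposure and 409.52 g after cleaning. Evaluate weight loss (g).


Weight loss = initial − final
WL = 422.55 − 409.52 = 13.03 g

13.03 g


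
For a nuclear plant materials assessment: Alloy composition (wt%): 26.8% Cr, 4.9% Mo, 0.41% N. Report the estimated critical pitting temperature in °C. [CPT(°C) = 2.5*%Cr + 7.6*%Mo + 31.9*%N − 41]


Apply the ASTM G48 empirical CPT estimate: CPT(°C) = 2.5*%Cr + 7.6*%Mo + 31.9*%N − 41
2.5*26.8 = 67; 7.6*4.9 = 37.24; 31.9*0.41 = 13.079
CPT = 67 + 37.24 + 13.079 − 41 = 76.319 °C
Rounded to 0.1 °C: CPT ≈ 76.3 °C

76.3 °C


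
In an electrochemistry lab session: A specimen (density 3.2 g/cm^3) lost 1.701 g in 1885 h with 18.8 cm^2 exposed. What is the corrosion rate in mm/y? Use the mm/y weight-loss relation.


Apply the mm/y weight-loss relation: CR = 87600 * W / (D * A * T)
Numerator: 87600 * 1.701 = 149007.6
Denominator: 3.2 * 18.8 * 1885 = 113401.6
CR = 149007.6 / 113401.6 = 1.31398 mm/y

1.31398 mm/y


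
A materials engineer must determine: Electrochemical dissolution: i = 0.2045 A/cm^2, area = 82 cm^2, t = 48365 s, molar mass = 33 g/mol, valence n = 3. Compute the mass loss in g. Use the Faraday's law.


Apply Faraday's law: m = i*A*t*M / (n*F)
Total charge passed Q = i*A*t = 0.2045*82*48365 = 811032.685 C
m = Q*M/(n*F) = 811032.685*33/(3*96485) = 92.464 g

92.464 g


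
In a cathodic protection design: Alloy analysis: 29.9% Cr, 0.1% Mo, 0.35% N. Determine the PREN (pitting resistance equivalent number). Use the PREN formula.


Apply the PREN formula: PREN = Cr + 3.3*Mo + 16*N
PREN = 29.9 + 3.3*0.1 + 16*0.35
PREN = 29.9 + 0.33 + 5.6 = 35.83

35.83


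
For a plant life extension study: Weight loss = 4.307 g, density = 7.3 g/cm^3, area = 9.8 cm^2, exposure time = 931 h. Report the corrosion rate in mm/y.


Apply the mm/y weight-loss relation: CR = 87600 * W / (D * A * T)
Numerator: 87600 * 4.307 = 377293.2
Denominator: 7.3 * 9.8 * 931 = 66603.74
CR = 377293.2 / 66603.74 = 5.66474 mm/y

5.66474 mm/y


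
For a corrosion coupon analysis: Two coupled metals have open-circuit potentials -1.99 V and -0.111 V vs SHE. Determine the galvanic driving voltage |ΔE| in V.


Driving voltage is the absolute potential difference.
|ΔE| = |-1.99 − (-0.111)| = 1.879 V

1.879 V


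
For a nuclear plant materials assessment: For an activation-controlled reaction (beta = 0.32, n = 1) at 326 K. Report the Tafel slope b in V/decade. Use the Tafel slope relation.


Apply the Tafel slope relation: b = 2.303*R*T/(beta*n*F)
Numerator: 2.303 * 8.314 * 326 = 6241.97
Denominator: 0.32 * 1 * 96485 = 30875.2
b = 6241.97 / 30875.2 = 0.2022 V/decade

0.2022 V/decade


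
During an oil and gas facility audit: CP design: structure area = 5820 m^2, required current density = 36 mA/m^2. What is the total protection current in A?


I = area * current density, then convert mA → A (÷1000)
I = 5820 * 36 / 1000 = 209.52 A

209.52 A


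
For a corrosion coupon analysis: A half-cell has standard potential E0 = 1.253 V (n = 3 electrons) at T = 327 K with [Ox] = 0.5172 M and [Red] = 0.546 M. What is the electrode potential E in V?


Apply the Nernst equation: E = E0 + (RT/nF)*ln([Ox]/[Red])
Step 1: RT/nF = 8.314*327/(3*96485) = 0.0093924 V
Step 2: [Ox]/[Red] = 0.5172/0.546 = 0.947253
Step 3: ln(0.947253) = -0.054189
Step 4: correction = 0.0093924 * -0.054189 = -0.001 V
E = 1.253 + -0.001 = 1.252 V

1.252 V


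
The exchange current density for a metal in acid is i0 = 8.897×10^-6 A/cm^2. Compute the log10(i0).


i0 = 8.897×10^-6 A/cm^2
log10(i0) = -5.051

-5.051


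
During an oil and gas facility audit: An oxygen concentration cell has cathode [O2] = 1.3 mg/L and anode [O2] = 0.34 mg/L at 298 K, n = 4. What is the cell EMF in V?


Apply the Nernst concentration-cell relation: E = (RT/nF)*ln(C_cathode/C_anode)
RT/nF = 8.314*298/(4*96485) = 0.00641958 V
ln(1.3/0.34) = 1.34117
E = 0.00641958 * 1.34117 = 0.00861 V

0.00861 V


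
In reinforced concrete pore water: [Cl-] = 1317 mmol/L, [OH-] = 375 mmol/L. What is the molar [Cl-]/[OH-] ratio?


Threshold parameter = [Cl-] / [OH-] (molar basis; both in mmol/L, so units cancel)
Ratio = 1317 / 375 = 3.51

3.51


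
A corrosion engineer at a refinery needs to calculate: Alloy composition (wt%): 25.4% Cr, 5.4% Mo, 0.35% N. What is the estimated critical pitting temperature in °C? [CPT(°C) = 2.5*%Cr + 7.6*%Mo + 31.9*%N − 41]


Apply the ASTM G48 empirical CPT estimate: CPT(°C) = 2.5*%Cr + 7.6*%Mo + 31.9*%N − 41
2.5*25.4 = 63.5; 7.6*5.4 = 41.04; 31.9*0.35 = 11.165
CPT = 63.5 + 41.04 + 11.165 − 41 = 74.705 °C
Rounded to 0.1 °C: CPT ≈ 74.7 °C

74.7 °C


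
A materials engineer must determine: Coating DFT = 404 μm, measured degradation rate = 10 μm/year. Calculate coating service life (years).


Service life = thickness / degradation rate
Life = 404 / 10 = 40.4 years

40.4 years


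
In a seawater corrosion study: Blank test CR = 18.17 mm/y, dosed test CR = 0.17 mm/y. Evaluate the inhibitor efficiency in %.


Apply the inhibitor-efficiency definition: IE = (CR_blank − CR_inh)/CR_blank × 100
IE = (18.17 − 0.17) / 18.17 × 100
IE = 18.0 / 18.17 × 100 = 99.1 %

99.1 %


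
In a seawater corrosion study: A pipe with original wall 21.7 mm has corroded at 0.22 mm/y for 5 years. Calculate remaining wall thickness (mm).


Remaining wall = original − CR × time
t = 21.7 − 0.22*5 = 21.7 − 1.1 = 20.6 mm

20.6 mm


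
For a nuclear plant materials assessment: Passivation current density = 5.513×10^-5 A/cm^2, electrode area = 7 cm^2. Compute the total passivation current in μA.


I = i_pass * A, then convert A → μA (×10^6)
I = 5.513×10^-5 * 7 * 10^6 = 385.91 μA

385.91 μA


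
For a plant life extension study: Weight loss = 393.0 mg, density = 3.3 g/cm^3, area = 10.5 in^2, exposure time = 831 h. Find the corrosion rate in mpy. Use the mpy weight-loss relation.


Apply the mpy weight-loss relation: CR = 534 * W / (D * A * T)
Numerator: 534 * 393.0 = 209862.0
Denominator: 3.3 * 10.5 * 831 = 28794.15
CR = 209862.0 / 28794.15 = 7.2884 mpy

7.2884 mpy


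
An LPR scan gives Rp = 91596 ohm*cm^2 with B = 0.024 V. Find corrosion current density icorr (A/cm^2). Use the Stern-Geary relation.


Apply the Stern-Geary relation: icorr = B / Rp
icorr = 0.024 / 91596 = 2.62×10^-7 A/cm^2

2.62×10^-7 A/cm^2


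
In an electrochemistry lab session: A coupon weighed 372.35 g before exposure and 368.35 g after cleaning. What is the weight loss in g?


Weight loss = initial − final
WL = 372.35 − 368.35 = 4.0 g

4.0 g


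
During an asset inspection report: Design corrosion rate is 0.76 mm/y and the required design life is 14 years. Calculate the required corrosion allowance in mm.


Corrosion allowance = CR × design life
CA = 0.76 * 14 = 10.64 mm

10.64 mm


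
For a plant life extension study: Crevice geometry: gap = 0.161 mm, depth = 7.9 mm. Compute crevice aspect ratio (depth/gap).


Aspect ratio = depth / gap
Ratio = 7.9 / 0.161 = 49.1

49.1


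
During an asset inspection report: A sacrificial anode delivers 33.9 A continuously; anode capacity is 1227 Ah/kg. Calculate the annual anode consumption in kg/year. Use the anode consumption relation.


Annual consumption = current * hours per year / capacity
Rate = 33.9 * 8760 / 1227 = 242.0 kg/year

242.0 kg/year


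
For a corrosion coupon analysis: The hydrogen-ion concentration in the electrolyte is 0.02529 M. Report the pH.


pH = −log10[H+]
pH = −log10(0.02529) = 1.6

1.6


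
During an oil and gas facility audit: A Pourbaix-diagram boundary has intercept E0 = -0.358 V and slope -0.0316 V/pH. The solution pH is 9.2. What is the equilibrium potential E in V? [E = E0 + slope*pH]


Apply the Pourbaix line equation: E = E0 + slope*pH
E = -0.358 + (-0.0316)*9.2 = -0.358 + (-0.29072) = -0.64872 V
Rounded to 4 decimal places: E = -0.6487 V

-0.6487 V


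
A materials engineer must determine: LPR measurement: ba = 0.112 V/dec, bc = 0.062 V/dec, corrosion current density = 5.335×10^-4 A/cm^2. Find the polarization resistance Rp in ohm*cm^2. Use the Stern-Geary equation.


Apply the Stern-Geary equation: Rp = ba*bc / (2.303*icorr*(ba+bc))
ba*bc = 0.112*0.062 = 0.006944
ba+bc = 0.174; 2.303*icorr*(ba+bc) = 2.303*5.335×10^-4*0.174 = 2.1378519×10^-4
Rp = 0.006944 / 2.1378519×10^-4 = 32.48 ohm*cm^2

32.48 ohm*cm^2


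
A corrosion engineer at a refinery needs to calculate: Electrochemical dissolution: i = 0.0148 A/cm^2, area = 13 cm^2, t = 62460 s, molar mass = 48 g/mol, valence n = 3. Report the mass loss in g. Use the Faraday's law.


Apply Faraday's law: m = i*A*t*M / (n*F)
Total charge passed Q = i*A*t = 0.0148*13*62460 = 12017.304 C
m = Q*M/(n*F) = 12017.304*48/(3*96485) = 1.993 g

1.993 g


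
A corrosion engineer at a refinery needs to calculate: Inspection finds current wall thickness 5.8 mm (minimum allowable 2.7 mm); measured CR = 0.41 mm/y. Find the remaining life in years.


Apply the remaining-life relation: RL = (t_current − t_min) / CR
RL = (5.8 − 2.7) / 0.41 = 3.1 / 0.41 = 7.6 years

7.6 years


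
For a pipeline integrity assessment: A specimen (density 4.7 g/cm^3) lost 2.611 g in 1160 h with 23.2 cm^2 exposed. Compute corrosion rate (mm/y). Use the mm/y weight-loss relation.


Apply the mm/y weight-loss relation: CR = 87600 * W / (D * A * T)
Numerator: 87600 * 2.611 = 228723.6
Denominator: 4.7 * 23.2 * 1160 = 126486.4
CR = 228723.6 / 126486.4 = 1.80829 mm/y

1.80829 mm/y


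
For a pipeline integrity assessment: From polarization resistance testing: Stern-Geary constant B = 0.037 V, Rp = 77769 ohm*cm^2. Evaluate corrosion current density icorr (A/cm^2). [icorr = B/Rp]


Apply the Stern-Geary relation: icorr = B / Rp
icorr = 0.037 / 77769 = 4.758×10^-7 A/cm^2

4.758×10^-7 A/cm^2


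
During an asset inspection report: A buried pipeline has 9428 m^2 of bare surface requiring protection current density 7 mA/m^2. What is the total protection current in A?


I = area * current density, then convert mA → A (÷1000)
I = 9428 * 7 / 1000 = 66.0 A

66.0 A


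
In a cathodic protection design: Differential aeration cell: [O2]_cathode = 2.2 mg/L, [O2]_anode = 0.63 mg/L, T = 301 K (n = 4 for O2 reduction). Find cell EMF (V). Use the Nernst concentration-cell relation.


Apply the Nernst concentration-cell relation: E = (RT/nF)*ln(C_cathode/C_anode)
RT/nF = 8.314*301/(4*96485) = 0.0064842 V
ln(2.2/0.63) = 1.25049
E = 0.0064842 * 1.25049 = 0.00811 V

0.00811 V


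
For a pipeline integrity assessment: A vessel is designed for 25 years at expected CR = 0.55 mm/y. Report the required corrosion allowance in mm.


Corrosion allowance = CR × design life
CA = 0.55 * 25 = 13.75 mm

13.75 mm


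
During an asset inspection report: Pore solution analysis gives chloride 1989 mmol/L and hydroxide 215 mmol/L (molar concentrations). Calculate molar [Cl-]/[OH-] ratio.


Threshold parameter = [Cl-] / [OH-] (molar basis; both in mmol/L, so units cancel)
Ratio = 1989 / 215 = 9.25

9.25


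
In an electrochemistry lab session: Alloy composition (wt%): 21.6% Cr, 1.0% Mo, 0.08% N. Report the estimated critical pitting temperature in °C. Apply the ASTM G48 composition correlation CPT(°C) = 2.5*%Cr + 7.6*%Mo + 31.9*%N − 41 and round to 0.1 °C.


Apply the ASTM G48 empirical CPT estimate: CPT(°C) = 2.5*%Cr + 7.6*%Mo + 31.9*%N − 41
2.5*21.6 = 54; 7.6*1.0 = 7.6; 31.9*0.08 = 2.552
CPT = 54 + 7.6 + 2.552 − 41 = 23.152 °C
Rounded to 0.1 °C: CPT ≈ 23.2 °C

23.2 °C


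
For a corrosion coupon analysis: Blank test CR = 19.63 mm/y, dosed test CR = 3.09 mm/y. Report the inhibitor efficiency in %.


Apply the inhibitor-efficiency definition: IE = (CR_blank − CR_inh)/CR_blank × 100
IE = (19.63 − 3.09) / 19.63 × 100
IE = 16.54 / 19.63 × 100 = 84.3 %

84.3 %


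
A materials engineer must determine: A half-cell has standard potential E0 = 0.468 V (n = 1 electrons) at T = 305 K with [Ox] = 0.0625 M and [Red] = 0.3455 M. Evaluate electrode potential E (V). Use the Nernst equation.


Apply the Nernst equation: E = E0 + (RT/nF)*ln([Ox]/[Red])
Step 1: RT/nF = 8.314*305/(1*96485) = 0.02628149 V
Step 2: [Ox]/[Red] = 0.0625/0.3455 = 0.180897
Step 3: ln(0.180897) = -1.709827
Step 4: correction = 0.02628149 * -1.709827 = -0.045 V
E = 0.468 + -0.045 = 0.423 V

0.423 V


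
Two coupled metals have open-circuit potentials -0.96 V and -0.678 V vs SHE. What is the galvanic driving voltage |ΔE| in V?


Driving voltage is the absolute potential difference.
|ΔE| = |-0.96 − (-0.678)| = 0.282 V

0.282 V


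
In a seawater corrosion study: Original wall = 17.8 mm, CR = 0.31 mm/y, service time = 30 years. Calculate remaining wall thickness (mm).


Remaining wall = original − CR × time
t = 17.8 − 0.31*30 = 17.8 − 9.3 = 8.5 mm

8.5 mm


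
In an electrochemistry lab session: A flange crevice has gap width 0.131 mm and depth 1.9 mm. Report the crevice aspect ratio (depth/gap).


Aspect ratio = depth / gap
Ratio = 1.9 / 0.131 = 14.5

14.5


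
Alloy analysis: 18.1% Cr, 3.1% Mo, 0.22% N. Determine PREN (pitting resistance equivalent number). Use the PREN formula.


Apply the PREN formula: PREN = Cr + 3.3*Mo + 16*N
PREN = 18.1 + 3.3*3.1 + 16*0.22
PREN = 18.1 + 10.23 + 3.52 = 31.85

31.85


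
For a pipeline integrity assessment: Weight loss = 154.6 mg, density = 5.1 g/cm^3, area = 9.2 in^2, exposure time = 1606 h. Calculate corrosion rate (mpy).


Apply the mpy weight-loss relation: CR = 534 * W / (D * A * T)
Numerator: 534 * 154.6 = 82556.4
Denominator: 5.1 * 9.2 * 1606 = 75353.52
CR = 82556.4 / 75353.52 = 1.096 mpy

1.096 mpy


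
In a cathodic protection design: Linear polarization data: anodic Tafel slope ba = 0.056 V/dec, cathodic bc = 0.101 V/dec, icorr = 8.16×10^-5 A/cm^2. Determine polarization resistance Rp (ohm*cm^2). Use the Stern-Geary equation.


Apply the Stern-Geary equation: Rp = ba*bc / (2.303*icorr*(ba+bc))
ba*bc = 0.056*0.101 = 0.005656
ba+bc = 0.157; 2.303*icorr*(ba+bc) = 2.303*8.16×10^-5*0.157 = 2.9504194×10^-5
Rp = 0.005656 / 2.9504194×10^-5 = 191.7 ohm*cm^2

191.7 ohm*cm^2
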